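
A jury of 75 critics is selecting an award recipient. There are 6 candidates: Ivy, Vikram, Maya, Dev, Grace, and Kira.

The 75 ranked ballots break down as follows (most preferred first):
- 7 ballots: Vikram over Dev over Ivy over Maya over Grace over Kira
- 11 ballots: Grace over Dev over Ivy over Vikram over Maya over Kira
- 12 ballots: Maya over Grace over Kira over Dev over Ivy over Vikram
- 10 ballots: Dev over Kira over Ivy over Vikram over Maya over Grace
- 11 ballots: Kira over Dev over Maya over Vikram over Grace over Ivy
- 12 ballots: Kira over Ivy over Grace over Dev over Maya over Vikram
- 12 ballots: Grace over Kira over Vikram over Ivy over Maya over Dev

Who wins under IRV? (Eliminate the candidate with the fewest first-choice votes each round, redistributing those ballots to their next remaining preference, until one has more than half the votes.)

Round 1: Ivy 0, Vikram 7, Maya 12, Dev 10, Grace 23, Kira 23. Ivy eliminated.
Round 2: Vikram 7, Maya 12, Dev 10, Grace 23, Kira 23. Vikram eliminated.
Round 3: Maya 12, Dev 17, Grace 23, Kira 23. Maya eliminated.
Round 4: Dev 17, Grace 35, Kira 23. Dev eliminated.
Round 5: Grace 42, Kira 33. Grace has a majority (≥38).

Grace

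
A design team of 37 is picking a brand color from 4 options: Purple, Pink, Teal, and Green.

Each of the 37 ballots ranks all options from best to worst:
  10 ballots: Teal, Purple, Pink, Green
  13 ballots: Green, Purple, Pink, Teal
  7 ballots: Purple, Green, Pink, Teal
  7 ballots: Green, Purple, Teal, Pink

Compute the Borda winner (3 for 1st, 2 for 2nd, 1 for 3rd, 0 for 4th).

Purple: 10×2 + 13×2 + 7×3 + 7×2 = 81
Pink: 10×1 + 13×1 + 7×1 + 7×0 = 30
Teal: 10×3 + 13×0 + 7×0 + 7×1 = 37
Green: 10×0 + 13×3 + 7×2 + 7×3 = 74

Purple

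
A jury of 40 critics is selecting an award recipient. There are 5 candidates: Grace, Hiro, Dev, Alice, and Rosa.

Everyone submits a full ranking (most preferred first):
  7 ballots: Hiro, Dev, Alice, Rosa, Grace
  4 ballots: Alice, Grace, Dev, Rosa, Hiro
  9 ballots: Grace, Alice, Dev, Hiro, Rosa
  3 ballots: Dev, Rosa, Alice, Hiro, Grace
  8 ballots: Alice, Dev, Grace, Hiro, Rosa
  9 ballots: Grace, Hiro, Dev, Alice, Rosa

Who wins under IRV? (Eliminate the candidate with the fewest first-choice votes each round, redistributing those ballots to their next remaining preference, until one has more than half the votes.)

Round 1: Grace 18, Hiro 7, Dev 3, Alice 12, Rosa 0. Rosa eliminated.
Round 2: Grace 18, Hiro 7, Dev 3, Alice 12. Dev eliminated.
Round 3: Grace 18, Hiro 7, Alice 15. Hiro eliminated.
Round 4: Grace 18, Alice 22. Alice has a majority (≥21).

Alice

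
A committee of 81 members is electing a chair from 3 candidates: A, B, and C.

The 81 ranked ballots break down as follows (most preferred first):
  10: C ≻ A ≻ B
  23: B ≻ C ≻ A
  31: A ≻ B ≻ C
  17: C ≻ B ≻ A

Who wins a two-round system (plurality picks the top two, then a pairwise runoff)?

C

Round 1 first-place votes: A 31, B 23, C 27. A and C advance.
Runoff: A is ranked above C on 31 ballots, C above A on 50.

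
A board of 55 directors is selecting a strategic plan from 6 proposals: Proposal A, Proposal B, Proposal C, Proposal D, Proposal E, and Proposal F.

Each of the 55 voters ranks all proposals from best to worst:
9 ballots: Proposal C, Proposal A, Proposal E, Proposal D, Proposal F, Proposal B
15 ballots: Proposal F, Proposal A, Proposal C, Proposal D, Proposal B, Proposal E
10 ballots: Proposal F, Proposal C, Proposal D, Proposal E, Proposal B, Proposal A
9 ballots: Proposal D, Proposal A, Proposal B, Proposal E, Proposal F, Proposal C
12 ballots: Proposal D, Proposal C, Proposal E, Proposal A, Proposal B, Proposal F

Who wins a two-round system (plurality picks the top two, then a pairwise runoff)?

Proposal D

Round 1 first-place votes: Proposal A 0, Proposal B 0, Proposal C 9, Proposal D 21, Proposal E 0, Proposal F 25. Proposal F and Proposal D advance.
Runoff: Proposal F is ranked above Proposal D on 25 ballots, Proposal D above Proposal F on 30.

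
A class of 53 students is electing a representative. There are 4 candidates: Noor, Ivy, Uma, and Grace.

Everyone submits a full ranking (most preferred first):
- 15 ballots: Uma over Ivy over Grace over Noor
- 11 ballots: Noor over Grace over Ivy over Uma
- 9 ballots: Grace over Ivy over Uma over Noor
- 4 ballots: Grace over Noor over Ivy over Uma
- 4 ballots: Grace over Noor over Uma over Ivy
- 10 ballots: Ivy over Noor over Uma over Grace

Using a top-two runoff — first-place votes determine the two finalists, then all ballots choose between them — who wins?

Grace

Round 1 first-place votes: Noor 11, Ivy 10, Uma 15, Grace 17. Grace and Uma advance.
Runoff: Grace is ranked above Uma on 28 ballots, Uma above Grace on 25.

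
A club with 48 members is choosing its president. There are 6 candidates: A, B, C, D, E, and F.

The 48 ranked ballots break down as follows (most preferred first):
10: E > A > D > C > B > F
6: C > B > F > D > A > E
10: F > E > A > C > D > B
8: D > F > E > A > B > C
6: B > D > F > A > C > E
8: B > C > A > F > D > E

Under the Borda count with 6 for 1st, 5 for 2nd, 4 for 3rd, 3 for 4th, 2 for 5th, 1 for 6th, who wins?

F

A: 10×5 + 6×2 + 10×4 + 8×3 + 6×3 + 8×4 = 176
B: 10×2 + 6×5 + 10×1 + 8×2 + 6×6 + 8×6 = 160
C: 10×3 + 6×6 + 10×3 + 8×1 + 6×2 + 8×5 = 156
D: 10×4 + 6×3 + 10×2 + 8×6 + 6×5 + 8×2 = 172
E: 10×6 + 6×1 + 10×5 + 8×4 + 6×1 + 8×1 = 162
F: 10×1 + 6×4 + 10×6 + 8×5 + 6×4 + 8×3 = 182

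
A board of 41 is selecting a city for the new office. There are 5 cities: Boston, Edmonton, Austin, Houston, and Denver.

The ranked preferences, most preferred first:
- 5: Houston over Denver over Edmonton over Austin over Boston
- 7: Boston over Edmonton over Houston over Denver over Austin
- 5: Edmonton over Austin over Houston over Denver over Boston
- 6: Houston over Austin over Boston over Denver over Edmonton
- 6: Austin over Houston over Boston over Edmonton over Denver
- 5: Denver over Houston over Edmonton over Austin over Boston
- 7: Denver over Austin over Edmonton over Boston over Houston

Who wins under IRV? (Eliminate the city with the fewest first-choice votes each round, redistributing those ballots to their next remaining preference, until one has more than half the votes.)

Round 1: Boston 7, Edmonton 5, Austin 6, Houston 11, Denver 12. Edmonton eliminated.
Round 2: Boston 7, Austin 11, Houston 11, Denver 12. Boston eliminated.
Round 3: Austin 11, Houston 18, Denver 12. Austin eliminated.
Round 4: Houston 29, Denver 12. Houston has a majority (≥21).

Houston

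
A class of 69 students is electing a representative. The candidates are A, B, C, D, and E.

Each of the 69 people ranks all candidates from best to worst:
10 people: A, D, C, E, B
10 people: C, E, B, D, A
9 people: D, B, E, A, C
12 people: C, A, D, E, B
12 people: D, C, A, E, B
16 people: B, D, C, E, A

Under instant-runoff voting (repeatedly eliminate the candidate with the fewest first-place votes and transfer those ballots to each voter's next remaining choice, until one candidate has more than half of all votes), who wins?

Round 1: A 10, B 16, C 22, D 21, E 0. E eliminated.
Round 2: A 10, B 16, C 22, D 21. A eliminated.
Round 3: B 16, C 22, D 31. B eliminated.
Round 4: C 22, D 47. D has a majority (≥35).

D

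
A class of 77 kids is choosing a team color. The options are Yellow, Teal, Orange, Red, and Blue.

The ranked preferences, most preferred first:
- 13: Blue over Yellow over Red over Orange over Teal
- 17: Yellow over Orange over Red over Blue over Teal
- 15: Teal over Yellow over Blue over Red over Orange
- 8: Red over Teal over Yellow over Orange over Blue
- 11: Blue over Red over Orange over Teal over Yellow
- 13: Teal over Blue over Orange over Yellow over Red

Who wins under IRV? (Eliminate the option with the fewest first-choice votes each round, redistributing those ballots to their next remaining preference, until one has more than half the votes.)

Blue

Round 1: Yellow 17, Teal 28, Orange 0, Red 8, Blue 24. Orange eliminated.
Round 2: Yellow 17, Teal 28, Red 8, Blue 24. Red eliminated.
Round 3: Yellow 17, Teal 36, Blue 24. Yellow eliminated.
Round 4: Teal 36, Blue 41. Blue has a majority (≥39).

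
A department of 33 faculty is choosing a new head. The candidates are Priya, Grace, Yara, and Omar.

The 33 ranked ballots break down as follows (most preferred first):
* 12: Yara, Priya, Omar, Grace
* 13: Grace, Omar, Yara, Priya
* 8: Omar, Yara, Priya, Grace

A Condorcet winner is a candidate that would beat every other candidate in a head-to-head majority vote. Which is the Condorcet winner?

Omar

Omar vs Priya: 21–12
Omar vs Grace: 20–13
Omar vs Yara: 21–12
Omar beats every other candidate.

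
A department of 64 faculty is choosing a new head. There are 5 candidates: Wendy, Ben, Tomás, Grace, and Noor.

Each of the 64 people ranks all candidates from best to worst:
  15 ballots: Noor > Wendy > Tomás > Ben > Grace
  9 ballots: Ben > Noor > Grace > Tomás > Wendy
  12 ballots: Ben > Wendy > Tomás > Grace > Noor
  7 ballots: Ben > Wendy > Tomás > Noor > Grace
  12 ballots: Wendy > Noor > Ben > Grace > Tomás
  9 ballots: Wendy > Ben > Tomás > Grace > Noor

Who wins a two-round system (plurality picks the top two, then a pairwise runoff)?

Round 1 first-place votes: Wendy 21, Ben 28, Tomás 0, Grace 0, Noor 15. Ben and Wendy advance.
Runoff: Ben is ranked above Wendy on 28 ballots, Wendy above Ben on 36.

Wendy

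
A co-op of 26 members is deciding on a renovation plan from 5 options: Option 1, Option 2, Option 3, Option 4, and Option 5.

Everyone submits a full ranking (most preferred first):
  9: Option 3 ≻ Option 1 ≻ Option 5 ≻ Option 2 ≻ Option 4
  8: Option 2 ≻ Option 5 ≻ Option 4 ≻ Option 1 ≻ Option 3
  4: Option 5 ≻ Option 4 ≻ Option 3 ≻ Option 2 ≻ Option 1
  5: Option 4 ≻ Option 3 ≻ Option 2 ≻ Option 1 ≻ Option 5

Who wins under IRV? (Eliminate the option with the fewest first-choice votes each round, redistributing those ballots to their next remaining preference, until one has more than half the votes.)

Round 1: Option 1 0, Option 2 8, Option 3 9, Option 4 5, Option 5 4. Option 1 eliminated.
Round 2: Option 2 8, Option 3 9, Option 4 5, Option 5 4. Option 5 eliminated.
Round 3: Option 2 8, Option 3 9, Option 4 9. Option 2 eliminated.
Round 4: Option 3 9, Option 4 17. Option 4 has a majority (≥14).

Option 4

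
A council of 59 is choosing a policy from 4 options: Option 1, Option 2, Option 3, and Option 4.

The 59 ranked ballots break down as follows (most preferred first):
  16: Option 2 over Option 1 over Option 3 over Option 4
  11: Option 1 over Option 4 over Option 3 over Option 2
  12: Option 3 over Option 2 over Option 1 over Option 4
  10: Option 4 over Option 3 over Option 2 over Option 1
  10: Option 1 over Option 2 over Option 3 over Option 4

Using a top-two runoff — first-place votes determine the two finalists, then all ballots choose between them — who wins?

Option 2

Round 1 first-place votes: Option 1 21, Option 2 16, Option 3 12, Option 4 10. Option 1 and Option 2 advance.
Runoff: Option 1 is ranked above Option 2 on 21 ballots, Option 2 above Option 1 on 38.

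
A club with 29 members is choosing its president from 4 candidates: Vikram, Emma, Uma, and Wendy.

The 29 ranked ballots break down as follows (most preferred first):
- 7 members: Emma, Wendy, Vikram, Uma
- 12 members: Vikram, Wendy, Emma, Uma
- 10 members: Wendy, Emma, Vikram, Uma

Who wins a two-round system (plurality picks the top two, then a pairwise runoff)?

Wendy

Round 1 first-place votes: Vikram 12, Emma 7, Uma 0, Wendy 10. Vikram and Wendy advance.
Runoff: Vikram is ranked above Wendy on 12 ballots, Wendy above Vikram on 17.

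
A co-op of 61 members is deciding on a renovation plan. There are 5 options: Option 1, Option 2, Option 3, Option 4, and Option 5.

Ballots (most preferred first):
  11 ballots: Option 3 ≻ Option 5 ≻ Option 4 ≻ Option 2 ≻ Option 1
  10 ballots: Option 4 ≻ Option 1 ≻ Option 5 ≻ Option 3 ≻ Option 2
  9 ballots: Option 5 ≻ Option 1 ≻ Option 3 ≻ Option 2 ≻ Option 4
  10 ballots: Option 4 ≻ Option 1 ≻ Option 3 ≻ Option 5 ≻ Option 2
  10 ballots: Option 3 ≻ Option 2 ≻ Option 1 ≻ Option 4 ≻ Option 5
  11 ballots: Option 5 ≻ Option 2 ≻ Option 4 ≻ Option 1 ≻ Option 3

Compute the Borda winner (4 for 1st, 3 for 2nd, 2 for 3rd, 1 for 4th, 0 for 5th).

Option 5

Option 1: 11×0 + 10×3 + 9×3 + 10×3 + 10×2 + 11×1 = 118
Option 2: 11×1 + 10×0 + 9×1 + 10×0 + 10×3 + 11×3 = 83
Option 3: 11×4 + 10×1 + 9×2 + 10×2 + 10×4 + 11×0 = 132
Option 4: 11×2 + 10×4 + 9×0 + 10×4 + 10×1 + 11×2 = 134
Option 5: 11×3 + 10×2 + 9×4 + 10×1 + 10×0 + 11×4 = 143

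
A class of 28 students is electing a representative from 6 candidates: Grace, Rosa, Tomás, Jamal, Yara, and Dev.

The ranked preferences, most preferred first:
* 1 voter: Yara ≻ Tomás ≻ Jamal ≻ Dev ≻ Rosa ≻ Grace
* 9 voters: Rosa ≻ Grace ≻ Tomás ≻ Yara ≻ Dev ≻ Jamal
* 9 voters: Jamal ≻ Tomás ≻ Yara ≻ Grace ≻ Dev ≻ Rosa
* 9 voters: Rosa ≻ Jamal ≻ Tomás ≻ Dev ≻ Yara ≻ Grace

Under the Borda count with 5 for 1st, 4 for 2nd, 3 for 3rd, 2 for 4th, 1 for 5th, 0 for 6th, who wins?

Grace: 1×0 + 9×4 + 9×2 + 9×0 = 54
Rosa: 1×1 + 9×5 + 9×0 + 9×5 = 91
Tomás: 1×4 + 9×3 + 9×4 + 9×3 = 94
Jamal: 1×3 + 9×0 + 9×5 + 9×4 = 84
Yara: 1×5 + 9×2 + 9×3 + 9×1 = 59
Dev: 1×2 + 9×1 + 9×1 + 9×2 = 38

Tomás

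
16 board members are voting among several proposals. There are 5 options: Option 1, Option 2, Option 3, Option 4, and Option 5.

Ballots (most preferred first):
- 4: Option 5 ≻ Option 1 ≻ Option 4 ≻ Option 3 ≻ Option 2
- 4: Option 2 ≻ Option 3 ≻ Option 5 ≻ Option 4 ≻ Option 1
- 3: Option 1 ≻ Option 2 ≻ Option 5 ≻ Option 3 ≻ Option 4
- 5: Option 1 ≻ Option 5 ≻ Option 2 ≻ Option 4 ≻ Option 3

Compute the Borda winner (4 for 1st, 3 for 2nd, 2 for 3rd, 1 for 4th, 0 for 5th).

Option 1: 4×3 + 4×0 + 3×4 + 5×4 = 44
Option 2: 4×0 + 4×4 + 3×3 + 5×2 = 35
Option 3: 4×1 + 4×3 + 3×1 + 5×0 = 19
Option 4: 4×2 + 4×1 + 3×0 + 5×1 = 17
Option 5: 4×4 + 4×2 + 3×2 + 5×3 = 45

Option 5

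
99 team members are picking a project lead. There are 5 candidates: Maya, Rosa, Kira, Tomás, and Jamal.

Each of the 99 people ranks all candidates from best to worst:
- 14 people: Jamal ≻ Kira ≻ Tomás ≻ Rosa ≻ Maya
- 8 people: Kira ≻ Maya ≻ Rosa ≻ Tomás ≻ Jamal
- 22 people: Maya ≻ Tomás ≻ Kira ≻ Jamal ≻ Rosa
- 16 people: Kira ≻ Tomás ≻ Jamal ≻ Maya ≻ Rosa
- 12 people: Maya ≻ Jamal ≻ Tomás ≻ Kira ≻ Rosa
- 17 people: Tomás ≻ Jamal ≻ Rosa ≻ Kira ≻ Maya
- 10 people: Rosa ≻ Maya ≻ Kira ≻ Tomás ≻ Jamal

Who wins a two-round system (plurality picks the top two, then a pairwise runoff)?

Round 1 first-place votes: Maya 34, Rosa 10, Kira 24, Tomás 17, Jamal 14. Maya and Kira advance.
Runoff: Maya is ranked above Kira on 44 ballots, Kira above Maya on 55.

Kira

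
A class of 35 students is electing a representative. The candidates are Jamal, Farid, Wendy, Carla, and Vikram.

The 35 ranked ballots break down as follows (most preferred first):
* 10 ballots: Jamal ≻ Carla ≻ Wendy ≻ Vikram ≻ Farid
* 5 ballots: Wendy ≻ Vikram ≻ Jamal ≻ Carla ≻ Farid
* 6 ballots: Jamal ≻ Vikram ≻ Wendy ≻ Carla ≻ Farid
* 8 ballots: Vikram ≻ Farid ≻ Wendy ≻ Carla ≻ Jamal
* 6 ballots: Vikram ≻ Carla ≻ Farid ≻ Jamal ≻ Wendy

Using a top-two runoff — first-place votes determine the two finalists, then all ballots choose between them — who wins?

Vikram

Round 1 first-place votes: Jamal 16, Farid 0, Wendy 5, Carla 0, Vikram 14. Jamal and Vikram advance.
Runoff: Jamal is ranked above Vikram on 16 ballots, Vikram above Jamal on 19.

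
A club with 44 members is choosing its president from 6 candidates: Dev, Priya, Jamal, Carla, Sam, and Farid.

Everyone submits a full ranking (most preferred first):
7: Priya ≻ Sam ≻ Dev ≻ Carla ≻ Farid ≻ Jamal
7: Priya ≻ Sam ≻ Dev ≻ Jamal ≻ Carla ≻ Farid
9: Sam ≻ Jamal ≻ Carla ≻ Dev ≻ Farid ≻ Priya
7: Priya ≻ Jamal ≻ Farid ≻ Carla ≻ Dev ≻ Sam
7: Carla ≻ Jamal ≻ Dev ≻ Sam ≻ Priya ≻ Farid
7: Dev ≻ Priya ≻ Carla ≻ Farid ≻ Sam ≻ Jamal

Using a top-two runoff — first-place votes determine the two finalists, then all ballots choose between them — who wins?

Round 1 first-place votes: Dev 7, Priya 21, Jamal 0, Carla 7, Sam 9, Farid 0. Priya and Sam advance.
Runoff: Priya is ranked above Sam on 28 ballots, Sam above Priya on 16.

Priya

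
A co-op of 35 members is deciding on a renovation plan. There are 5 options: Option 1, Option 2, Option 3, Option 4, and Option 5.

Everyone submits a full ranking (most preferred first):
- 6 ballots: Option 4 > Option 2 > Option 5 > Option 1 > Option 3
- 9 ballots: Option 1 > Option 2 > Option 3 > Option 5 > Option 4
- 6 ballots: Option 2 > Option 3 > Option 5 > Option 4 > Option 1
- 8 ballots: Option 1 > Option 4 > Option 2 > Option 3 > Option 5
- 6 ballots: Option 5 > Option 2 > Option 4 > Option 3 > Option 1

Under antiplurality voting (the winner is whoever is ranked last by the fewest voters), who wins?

Option 2

Last-place votes: Option 1 12, Option 2 0, Option 3 6, Option 4 9, Option 5 8.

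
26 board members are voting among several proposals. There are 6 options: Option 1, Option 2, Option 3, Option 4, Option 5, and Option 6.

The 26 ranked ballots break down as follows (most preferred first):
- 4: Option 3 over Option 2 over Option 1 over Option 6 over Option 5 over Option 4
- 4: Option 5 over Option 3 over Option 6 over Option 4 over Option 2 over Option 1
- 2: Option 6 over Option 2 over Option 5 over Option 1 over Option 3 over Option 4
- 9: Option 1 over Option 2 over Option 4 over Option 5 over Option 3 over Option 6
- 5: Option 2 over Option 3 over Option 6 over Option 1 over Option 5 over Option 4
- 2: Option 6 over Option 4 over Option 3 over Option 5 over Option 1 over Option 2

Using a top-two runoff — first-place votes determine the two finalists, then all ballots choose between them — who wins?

Round 1 first-place votes: Option 1 9, Option 2 5, Option 3 4, Option 4 0, Option 5 4, Option 6 4. Option 1 and Option 2 advance.
Runoff: Option 1 is ranked above Option 2 on 11 ballots, Option 2 above Option 1 on 15.

Option 2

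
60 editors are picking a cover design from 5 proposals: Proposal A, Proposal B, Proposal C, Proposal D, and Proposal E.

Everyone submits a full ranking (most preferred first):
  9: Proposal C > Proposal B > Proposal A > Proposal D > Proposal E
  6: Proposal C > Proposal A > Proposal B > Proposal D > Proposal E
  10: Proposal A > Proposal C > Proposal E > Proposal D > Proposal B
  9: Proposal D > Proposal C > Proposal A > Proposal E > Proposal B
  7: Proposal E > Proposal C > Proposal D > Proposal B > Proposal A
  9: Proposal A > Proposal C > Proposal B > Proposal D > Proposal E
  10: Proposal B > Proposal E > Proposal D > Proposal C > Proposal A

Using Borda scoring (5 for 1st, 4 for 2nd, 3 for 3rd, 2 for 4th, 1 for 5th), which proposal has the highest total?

Proposal A: 9×3 + 6×4 + 10×5 + 9×3 + 7×1 + 9×5 + 10×1 = 190
Proposal B: 9×4 + 6×3 + 10×1 + 9×1 + 7×2 + 9×3 + 10×5 = 164
Proposal C: 9×5 + 6×5 + 10×4 + 9×4 + 7×4 + 9×4 + 10×2 = 235
Proposal D: 9×2 + 6×2 + 10×2 + 9×5 + 7×3 + 9×2 + 10×3 = 164
Proposal E: 9×1 + 6×1 + 10×3 + 9×2 + 7×5 + 9×1 + 10×4 = 147

Proposal C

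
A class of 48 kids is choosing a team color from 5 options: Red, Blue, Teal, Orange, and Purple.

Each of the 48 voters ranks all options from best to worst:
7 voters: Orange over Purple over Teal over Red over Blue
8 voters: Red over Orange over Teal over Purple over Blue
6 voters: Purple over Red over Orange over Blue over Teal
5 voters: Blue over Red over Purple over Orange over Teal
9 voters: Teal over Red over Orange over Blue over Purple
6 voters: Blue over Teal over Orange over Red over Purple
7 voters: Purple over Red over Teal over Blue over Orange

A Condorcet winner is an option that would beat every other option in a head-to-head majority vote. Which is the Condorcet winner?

Red vs Blue: 37–11
Red vs Teal: 26–22
Red vs Orange: 35–13
Red vs Purple: 28–20
Red beats every other option.

Red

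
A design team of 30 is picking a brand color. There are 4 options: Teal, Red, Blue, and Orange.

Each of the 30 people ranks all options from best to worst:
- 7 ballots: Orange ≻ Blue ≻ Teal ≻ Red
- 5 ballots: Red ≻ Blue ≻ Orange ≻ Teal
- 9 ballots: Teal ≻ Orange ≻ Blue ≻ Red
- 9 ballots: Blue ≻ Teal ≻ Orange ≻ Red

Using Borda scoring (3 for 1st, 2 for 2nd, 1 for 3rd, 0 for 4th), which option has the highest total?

Blue

Teal: 7×1 + 5×0 + 9×3 + 9×2 = 52
Red: 7×0 + 5×3 + 9×0 + 9×0 = 15
Blue: 7×2 + 5×2 + 9×1 + 9×3 = 60
Orange: 7×3 + 5×1 + 9×2 + 9×1 = 53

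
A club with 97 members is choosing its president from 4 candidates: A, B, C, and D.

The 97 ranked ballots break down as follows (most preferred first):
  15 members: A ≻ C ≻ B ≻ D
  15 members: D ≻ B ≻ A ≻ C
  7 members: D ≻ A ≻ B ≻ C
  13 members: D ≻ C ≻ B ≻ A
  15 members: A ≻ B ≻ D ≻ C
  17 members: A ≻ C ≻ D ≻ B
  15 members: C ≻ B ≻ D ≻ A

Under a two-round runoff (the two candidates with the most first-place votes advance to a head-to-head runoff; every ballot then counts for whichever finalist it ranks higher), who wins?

Round 1 first-place votes: A 47, B 0, C 15, D 35. A and D advance.
Runoff: A is ranked above D on 47 ballots, D above A on 50.

D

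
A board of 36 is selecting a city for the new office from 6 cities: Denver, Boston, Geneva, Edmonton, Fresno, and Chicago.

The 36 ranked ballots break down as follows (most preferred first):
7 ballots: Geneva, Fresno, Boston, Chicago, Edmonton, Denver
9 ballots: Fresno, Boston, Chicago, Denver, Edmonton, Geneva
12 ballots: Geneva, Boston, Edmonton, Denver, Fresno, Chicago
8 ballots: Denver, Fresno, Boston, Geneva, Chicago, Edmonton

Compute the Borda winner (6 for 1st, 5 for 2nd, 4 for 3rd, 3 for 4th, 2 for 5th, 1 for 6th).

Denver: 7×1 + 9×3 + 12×3 + 8×6 = 118
Boston: 7×4 + 9×5 + 12×5 + 8×4 = 165
Geneva: 7×6 + 9×1 + 12×6 + 8×3 = 147
Edmonton: 7×2 + 9×2 + 12×4 + 8×1 = 88
Fresno: 7×5 + 9×6 + 12×2 + 8×5 = 153
Chicago: 7×3 + 9×4 + 12×1 + 8×2 = 85

Boston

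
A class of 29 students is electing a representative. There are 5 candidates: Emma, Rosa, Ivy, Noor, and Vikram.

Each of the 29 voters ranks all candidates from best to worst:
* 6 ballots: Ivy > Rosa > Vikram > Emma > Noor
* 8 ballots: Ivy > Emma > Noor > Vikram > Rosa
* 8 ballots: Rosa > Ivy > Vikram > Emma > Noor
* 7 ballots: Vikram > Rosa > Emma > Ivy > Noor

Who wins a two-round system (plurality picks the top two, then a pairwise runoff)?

Rosa

Round 1 first-place votes: Emma 0, Rosa 8, Ivy 14, Noor 0, Vikram 7. Ivy and Rosa advance.
Runoff: Ivy is ranked above Rosa on 14 ballots, Rosa above Ivy on 15.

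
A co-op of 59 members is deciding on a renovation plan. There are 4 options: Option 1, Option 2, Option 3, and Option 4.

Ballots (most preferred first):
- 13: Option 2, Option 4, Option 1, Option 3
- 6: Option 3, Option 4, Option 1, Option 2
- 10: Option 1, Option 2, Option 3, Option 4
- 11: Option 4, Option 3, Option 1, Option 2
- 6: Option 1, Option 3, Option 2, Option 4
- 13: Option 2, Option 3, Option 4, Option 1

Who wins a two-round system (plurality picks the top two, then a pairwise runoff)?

Round 1 first-place votes: Option 1 16, Option 2 26, Option 3 6, Option 4 11. Option 2 and Option 1 advance.
Runoff: Option 2 is ranked above Option 1 on 26 ballots, Option 1 above Option 2 on 33.

Option 1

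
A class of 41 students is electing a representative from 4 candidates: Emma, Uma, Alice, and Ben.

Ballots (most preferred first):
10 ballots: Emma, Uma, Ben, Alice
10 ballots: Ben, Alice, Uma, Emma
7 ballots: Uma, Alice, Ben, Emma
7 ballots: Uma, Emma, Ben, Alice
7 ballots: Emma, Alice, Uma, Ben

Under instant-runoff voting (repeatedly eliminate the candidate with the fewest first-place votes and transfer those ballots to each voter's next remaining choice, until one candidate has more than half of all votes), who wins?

Round 1: Emma 17, Uma 14, Alice 0, Ben 10. Alice eliminated.
Round 2: Emma 17, Uma 14, Ben 10. Ben eliminated.
Round 3: Emma 17, Uma 24. Uma has a majority (≥21).

Uma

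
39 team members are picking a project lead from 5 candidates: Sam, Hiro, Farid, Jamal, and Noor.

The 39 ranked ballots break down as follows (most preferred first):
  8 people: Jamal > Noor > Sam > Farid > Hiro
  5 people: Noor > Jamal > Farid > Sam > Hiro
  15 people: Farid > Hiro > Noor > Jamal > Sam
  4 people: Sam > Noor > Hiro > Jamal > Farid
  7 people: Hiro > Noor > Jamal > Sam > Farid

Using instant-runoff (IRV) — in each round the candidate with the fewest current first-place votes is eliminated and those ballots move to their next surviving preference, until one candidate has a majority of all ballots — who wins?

Noor

Round 1: Sam 4, Hiro 7, Farid 15, Jamal 8, Noor 5. Sam eliminated.
Round 2: Hiro 7, Farid 15, Jamal 8, Noor 9. Hiro eliminated.
Round 3: Farid 15, Jamal 8, Noor 16. Jamal eliminated.
Round 4: Farid 15, Noor 24. Noor has a majority (≥20).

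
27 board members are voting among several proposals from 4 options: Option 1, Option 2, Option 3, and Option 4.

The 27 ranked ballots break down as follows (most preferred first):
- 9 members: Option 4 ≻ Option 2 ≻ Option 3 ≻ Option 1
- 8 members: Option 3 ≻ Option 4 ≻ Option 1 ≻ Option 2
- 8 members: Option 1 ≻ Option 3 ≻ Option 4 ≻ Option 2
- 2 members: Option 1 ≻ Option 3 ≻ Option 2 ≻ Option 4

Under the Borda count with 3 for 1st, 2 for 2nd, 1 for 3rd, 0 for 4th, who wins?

Option 1: 9×0 + 8×1 + 8×3 + 2×3 = 38
Option 2: 9×2 + 8×0 + 8×0 + 2×1 = 20
Option 3: 9×1 + 8×3 + 8×2 + 2×2 = 53
Option 4: 9×3 + 8×2 + 8×1 + 2×0 = 51

Option 3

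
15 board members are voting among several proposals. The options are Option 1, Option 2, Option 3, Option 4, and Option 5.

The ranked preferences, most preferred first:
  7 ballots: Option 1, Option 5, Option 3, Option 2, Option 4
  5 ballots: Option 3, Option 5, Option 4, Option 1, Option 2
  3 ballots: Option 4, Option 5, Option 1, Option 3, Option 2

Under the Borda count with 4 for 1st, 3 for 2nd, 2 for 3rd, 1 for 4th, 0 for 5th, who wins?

Option 5

Option 1: 7×4 + 5×1 + 3×2 = 39
Option 2: 7×1 + 5×0 + 3×0 = 7
Option 3: 7×2 + 5×4 + 3×1 = 37
Option 4: 7×0 + 5×2 + 3×4 = 22
Option 5: 7×3 + 5×3 + 3×3 = 45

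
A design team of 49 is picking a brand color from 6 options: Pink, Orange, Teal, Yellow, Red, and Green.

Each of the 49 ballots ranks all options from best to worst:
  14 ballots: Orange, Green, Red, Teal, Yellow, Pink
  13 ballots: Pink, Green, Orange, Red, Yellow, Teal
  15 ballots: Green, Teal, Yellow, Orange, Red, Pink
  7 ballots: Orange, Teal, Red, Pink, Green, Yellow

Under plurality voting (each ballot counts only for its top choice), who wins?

First-place votes: Pink 13, Orange 21, Teal 0, Yellow 0, Red 0, Green 15.

Orange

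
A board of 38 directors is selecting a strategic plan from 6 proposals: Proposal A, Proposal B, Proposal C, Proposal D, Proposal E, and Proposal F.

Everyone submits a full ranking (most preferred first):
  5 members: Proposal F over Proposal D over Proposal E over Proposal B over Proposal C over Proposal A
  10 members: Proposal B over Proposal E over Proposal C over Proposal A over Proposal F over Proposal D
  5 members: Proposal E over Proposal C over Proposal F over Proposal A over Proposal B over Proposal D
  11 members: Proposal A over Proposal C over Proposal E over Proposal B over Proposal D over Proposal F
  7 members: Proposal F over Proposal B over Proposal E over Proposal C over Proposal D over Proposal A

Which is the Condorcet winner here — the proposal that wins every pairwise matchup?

Proposal E

Proposal E vs Proposal A: 27–11
Proposal E vs Proposal B: 21–17
Proposal E vs Proposal C: 27–11
Proposal E vs Proposal D: 33–5
Proposal E vs Proposal F: 26–12
Proposal E beats every other proposal.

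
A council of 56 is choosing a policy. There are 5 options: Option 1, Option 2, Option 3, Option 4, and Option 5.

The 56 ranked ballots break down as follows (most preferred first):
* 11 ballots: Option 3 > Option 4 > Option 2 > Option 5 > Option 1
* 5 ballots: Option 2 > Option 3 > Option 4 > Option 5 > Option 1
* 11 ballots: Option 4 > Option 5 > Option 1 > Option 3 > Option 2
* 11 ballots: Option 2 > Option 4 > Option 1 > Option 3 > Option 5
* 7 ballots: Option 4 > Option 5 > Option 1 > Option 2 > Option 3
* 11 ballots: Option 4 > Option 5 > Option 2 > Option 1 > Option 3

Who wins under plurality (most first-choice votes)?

Option 4

First-place votes: Option 1 0, Option 2 16, Option 3 11, Option 4 29, Option 5 0.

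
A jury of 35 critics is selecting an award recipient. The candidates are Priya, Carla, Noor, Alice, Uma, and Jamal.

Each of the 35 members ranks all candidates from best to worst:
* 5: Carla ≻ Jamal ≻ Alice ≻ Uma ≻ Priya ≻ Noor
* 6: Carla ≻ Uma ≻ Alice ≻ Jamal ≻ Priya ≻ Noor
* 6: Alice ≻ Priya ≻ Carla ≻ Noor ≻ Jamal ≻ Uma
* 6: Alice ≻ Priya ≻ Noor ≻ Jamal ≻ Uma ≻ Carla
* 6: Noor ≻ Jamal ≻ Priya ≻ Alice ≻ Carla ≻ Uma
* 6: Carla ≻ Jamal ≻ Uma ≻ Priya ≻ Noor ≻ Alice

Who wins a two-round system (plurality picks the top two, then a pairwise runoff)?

Round 1 first-place votes: Priya 0, Carla 17, Noor 6, Alice 12, Uma 0, Jamal 0. Carla and Alice advance.
Runoff: Carla is ranked above Alice on 17 ballots, Alice above Carla on 18.

Alice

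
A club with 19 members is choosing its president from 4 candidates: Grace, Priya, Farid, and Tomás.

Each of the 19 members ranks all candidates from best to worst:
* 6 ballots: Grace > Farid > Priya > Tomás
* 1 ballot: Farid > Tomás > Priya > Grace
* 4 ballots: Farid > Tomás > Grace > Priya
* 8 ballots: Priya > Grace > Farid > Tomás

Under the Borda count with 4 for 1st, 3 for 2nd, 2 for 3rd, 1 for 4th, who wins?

Grace: 6×4 + 1×1 + 4×2 + 8×3 = 57
Priya: 6×2 + 1×2 + 4×1 + 8×4 = 50
Farid: 6×3 + 1×4 + 4×4 + 8×2 = 54
Tomás: 6×1 + 1×3 + 4×3 + 8×1 = 29

Grace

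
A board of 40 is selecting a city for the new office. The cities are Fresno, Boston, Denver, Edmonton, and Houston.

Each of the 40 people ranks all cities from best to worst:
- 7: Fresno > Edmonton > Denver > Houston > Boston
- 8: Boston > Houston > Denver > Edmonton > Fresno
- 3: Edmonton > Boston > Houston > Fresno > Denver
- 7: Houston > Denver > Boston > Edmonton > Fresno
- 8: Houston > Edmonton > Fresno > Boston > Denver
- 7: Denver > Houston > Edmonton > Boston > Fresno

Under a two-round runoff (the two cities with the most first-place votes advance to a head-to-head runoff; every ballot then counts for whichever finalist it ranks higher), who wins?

Round 1 first-place votes: Fresno 7, Boston 8, Denver 7, Edmonton 3, Houston 15. Houston and Boston advance.
Runoff: Houston is ranked above Boston on 29 ballots, Boston above Houston on 11.

Houston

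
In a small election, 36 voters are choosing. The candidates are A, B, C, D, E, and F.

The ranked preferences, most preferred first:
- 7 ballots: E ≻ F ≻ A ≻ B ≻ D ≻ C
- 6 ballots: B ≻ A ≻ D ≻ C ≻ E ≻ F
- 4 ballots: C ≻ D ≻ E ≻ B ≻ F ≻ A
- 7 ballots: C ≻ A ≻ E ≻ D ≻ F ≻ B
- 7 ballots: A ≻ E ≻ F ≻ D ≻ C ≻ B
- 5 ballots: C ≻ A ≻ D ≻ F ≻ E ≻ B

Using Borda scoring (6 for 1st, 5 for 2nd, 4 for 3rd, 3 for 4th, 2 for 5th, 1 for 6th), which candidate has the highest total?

A

A: 7×4 + 6×5 + 4×1 + 7×5 + 7×6 + 5×5 = 164
B: 7×3 + 6×6 + 4×3 + 7×1 + 7×1 + 5×1 = 88
C: 7×1 + 6×3 + 4×6 + 7×6 + 7×2 + 5×6 = 135
D: 7×2 + 6×4 + 4×5 + 7×3 + 7×3 + 5×4 = 120
E: 7×6 + 6×2 + 4×4 + 7×4 + 7×5 + 5×2 = 143
F: 7×5 + 6×1 + 4×2 + 7×2 + 7×4 + 5×3 = 106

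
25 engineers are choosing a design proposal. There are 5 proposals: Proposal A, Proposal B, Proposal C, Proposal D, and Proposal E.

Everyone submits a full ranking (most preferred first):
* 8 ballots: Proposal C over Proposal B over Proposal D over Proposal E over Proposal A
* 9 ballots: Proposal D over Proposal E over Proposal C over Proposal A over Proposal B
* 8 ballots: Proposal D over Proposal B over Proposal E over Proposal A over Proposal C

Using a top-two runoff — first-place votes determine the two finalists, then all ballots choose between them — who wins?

Proposal D

Round 1 first-place votes: Proposal A 0, Proposal B 0, Proposal C 8, Proposal D 17, Proposal E 0. Proposal D and Proposal C advance.
Runoff: Proposal D is ranked above Proposal C on 17 ballots, Proposal C above Proposal D on 8.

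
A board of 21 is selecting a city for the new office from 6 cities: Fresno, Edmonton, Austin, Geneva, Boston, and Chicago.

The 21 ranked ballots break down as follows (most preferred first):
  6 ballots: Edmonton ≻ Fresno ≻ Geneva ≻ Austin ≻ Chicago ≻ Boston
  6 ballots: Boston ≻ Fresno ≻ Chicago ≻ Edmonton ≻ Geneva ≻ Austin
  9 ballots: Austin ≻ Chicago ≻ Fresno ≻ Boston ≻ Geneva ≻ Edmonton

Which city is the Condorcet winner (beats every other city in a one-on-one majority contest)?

Fresno

Fresno vs Edmonton: 15–6
Fresno vs Austin: 12–9
Fresno vs Geneva: 21–0
Fresno vs Boston: 15–6
Fresno vs Chicago: 12–9
Fresno beats every other city.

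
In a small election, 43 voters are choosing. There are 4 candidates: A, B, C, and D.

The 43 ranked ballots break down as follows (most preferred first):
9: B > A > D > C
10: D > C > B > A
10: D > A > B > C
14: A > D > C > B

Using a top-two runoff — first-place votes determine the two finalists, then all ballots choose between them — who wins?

Round 1 first-place votes: A 14, B 9, C 0, D 20. D and A advance.
Runoff: D is ranked above A on 20 ballots, A above D on 23.

A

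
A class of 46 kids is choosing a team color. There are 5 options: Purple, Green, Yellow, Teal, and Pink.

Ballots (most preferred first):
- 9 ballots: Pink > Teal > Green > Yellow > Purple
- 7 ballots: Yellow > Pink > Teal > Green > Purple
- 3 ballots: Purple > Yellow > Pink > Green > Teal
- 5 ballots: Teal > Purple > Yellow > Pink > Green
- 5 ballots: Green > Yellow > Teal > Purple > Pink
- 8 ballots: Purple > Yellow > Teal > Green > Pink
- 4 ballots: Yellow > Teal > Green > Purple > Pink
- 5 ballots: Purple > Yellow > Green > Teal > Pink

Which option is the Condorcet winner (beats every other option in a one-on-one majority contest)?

Yellow vs Purple: 25–21
Yellow vs Green: 32–14
Yellow vs Teal: 32–14
Yellow vs Pink: 37–9
Yellow beats every other option.

Yellow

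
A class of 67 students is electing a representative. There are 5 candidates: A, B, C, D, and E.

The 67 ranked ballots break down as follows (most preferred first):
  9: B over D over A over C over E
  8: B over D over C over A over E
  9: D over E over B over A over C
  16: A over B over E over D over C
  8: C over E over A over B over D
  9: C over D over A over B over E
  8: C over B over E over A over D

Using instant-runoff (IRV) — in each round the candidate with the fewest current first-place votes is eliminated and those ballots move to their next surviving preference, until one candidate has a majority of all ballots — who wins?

B

Round 1: A 16, B 17, C 25, D 9, E 0. E eliminated.
Round 2: A 16, B 17, C 25, D 9. D eliminated.
Round 3: A 16, B 26, C 25. A eliminated.
Round 4: B 42, C 25. B has a majority (≥34).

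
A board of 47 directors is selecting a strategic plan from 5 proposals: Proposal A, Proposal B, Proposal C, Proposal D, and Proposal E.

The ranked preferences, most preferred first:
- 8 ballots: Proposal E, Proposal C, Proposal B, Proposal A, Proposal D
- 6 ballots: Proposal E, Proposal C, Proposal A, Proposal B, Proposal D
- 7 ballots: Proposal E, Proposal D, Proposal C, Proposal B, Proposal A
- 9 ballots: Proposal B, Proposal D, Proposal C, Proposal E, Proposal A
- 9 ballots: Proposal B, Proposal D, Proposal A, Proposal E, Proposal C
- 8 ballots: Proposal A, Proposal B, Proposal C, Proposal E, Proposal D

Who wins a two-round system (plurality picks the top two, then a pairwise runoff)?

Round 1 first-place votes: Proposal A 8, Proposal B 18, Proposal C 0, Proposal D 0, Proposal E 21. Proposal E and Proposal B advance.
Runoff: Proposal E is ranked above Proposal B on 21 ballots, Proposal B above Proposal E on 26.

Proposal B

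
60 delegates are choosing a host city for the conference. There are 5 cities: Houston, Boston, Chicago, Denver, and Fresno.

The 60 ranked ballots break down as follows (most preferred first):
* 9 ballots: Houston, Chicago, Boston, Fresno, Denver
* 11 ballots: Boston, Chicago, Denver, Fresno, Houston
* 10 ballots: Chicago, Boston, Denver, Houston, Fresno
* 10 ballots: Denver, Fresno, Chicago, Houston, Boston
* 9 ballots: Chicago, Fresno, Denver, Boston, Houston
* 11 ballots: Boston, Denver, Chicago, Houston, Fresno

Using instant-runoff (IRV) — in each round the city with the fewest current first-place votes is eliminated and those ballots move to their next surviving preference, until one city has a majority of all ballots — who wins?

Chicago

Round 1: Houston 9, Boston 22, Chicago 19, Denver 10, Fresno 0. Fresno eliminated.
Round 2: Houston 9, Boston 22, Chicago 19, Denver 10. Houston eliminated.
Round 3: Boston 22, Chicago 28, Denver 10. Denver eliminated.
Round 4: Boston 22, Chicago 38. Chicago has a majority (≥31).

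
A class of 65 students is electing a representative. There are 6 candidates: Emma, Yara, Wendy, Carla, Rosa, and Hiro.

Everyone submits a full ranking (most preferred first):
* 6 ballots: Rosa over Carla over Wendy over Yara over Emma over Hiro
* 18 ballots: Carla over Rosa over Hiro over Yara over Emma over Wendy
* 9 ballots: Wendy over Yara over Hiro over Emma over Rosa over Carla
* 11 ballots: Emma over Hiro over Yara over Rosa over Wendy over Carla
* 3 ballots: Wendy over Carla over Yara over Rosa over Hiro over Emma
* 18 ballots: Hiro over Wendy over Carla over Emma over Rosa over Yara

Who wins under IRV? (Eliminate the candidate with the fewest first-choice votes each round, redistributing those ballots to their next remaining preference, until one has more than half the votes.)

Hiro

Round 1: Emma 11, Yara 0, Wendy 12, Carla 18, Rosa 6, Hiro 18. Yara eliminated.
Round 2: Emma 11, Wendy 12, Carla 18, Rosa 6, Hiro 18. Rosa eliminated.
Round 3: Emma 11, Wendy 12, Carla 24, Hiro 18. Emma eliminated.
Round 4: Wendy 12, Carla 24, Hiro 29. Wendy eliminated.
Round 5: Carla 27, Hiro 38. Hiro has a majority (≥33).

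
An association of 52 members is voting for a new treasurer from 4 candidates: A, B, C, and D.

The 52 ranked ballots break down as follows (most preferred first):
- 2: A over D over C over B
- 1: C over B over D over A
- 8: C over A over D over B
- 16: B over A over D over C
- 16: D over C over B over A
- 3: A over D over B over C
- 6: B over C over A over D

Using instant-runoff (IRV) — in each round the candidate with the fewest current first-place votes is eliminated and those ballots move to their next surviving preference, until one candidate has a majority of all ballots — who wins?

Round 1: A 5, B 22, C 9, D 16. A eliminated.
Round 2: B 22, C 9, D 21. C eliminated.
Round 3: B 23, D 29. D has a majority (≥27).

D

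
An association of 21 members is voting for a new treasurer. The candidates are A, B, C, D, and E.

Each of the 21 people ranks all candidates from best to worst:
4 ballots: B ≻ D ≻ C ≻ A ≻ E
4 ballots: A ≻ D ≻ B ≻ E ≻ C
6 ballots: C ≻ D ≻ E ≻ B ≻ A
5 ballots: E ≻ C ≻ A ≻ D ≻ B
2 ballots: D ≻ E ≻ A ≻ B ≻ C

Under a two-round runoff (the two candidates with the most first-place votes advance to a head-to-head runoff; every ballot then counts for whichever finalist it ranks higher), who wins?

E

Round 1 first-place votes: A 4, B 4, C 6, D 2, E 5. C and E advance.
Runoff: C is ranked above E on 10 ballots, E above C on 11.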